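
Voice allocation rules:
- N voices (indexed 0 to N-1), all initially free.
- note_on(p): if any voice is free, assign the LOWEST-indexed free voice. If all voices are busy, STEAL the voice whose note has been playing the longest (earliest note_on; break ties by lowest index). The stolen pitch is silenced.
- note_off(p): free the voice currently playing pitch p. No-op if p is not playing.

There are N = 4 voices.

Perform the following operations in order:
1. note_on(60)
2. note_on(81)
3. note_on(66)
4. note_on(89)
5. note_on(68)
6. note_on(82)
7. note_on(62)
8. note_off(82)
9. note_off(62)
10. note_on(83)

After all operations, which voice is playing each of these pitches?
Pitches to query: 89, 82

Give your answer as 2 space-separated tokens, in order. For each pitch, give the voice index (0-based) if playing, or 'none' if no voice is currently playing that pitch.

Answer: 3 none

Derivation:
Op 1: note_on(60): voice 0 is free -> assigned | voices=[60 - - -]
Op 2: note_on(81): voice 1 is free -> assigned | voices=[60 81 - -]
Op 3: note_on(66): voice 2 is free -> assigned | voices=[60 81 66 -]
Op 4: note_on(89): voice 3 is free -> assigned | voices=[60 81 66 89]
Op 5: note_on(68): all voices busy, STEAL voice 0 (pitch 60, oldest) -> assign | voices=[68 81 66 89]
Op 6: note_on(82): all voices busy, STEAL voice 1 (pitch 81, oldest) -> assign | voices=[68 82 66 89]
Op 7: note_on(62): all voices busy, STEAL voice 2 (pitch 66, oldest) -> assign | voices=[68 82 62 89]
Op 8: note_off(82): free voice 1 | voices=[68 - 62 89]
Op 9: note_off(62): free voice 2 | voices=[68 - - 89]
Op 10: note_on(83): voice 1 is free -> assigned | voices=[68 83 - 89]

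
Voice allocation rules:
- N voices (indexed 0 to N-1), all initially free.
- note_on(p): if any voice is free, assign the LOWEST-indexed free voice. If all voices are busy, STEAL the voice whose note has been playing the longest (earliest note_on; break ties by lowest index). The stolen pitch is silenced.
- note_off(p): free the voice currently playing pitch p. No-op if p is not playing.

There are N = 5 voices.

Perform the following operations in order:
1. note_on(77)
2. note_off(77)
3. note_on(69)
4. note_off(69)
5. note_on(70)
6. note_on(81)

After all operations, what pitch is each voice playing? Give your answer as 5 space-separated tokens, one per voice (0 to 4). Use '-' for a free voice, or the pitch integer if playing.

Op 1: note_on(77): voice 0 is free -> assigned | voices=[77 - - - -]
Op 2: note_off(77): free voice 0 | voices=[- - - - -]
Op 3: note_on(69): voice 0 is free -> assigned | voices=[69 - - - -]
Op 4: note_off(69): free voice 0 | voices=[- - - - -]
Op 5: note_on(70): voice 0 is free -> assigned | voices=[70 - - - -]
Op 6: note_on(81): voice 1 is free -> assigned | voices=[70 81 - - -]

Answer: 70 81 - - -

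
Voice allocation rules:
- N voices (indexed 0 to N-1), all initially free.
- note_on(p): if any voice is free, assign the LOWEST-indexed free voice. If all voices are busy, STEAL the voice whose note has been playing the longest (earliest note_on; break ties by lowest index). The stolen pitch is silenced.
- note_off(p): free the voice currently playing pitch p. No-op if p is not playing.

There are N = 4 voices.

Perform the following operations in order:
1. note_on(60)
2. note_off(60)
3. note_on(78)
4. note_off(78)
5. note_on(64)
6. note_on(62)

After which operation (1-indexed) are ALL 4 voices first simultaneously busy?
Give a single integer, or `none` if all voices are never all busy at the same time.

Answer: none

Derivation:
Op 1: note_on(60): voice 0 is free -> assigned | voices=[60 - - -]
Op 2: note_off(60): free voice 0 | voices=[- - - -]
Op 3: note_on(78): voice 0 is free -> assigned | voices=[78 - - -]
Op 4: note_off(78): free voice 0 | voices=[- - - -]
Op 5: note_on(64): voice 0 is free -> assigned | voices=[64 - - -]
Op 6: note_on(62): voice 1 is free -> assigned | voices=[64 62 - -]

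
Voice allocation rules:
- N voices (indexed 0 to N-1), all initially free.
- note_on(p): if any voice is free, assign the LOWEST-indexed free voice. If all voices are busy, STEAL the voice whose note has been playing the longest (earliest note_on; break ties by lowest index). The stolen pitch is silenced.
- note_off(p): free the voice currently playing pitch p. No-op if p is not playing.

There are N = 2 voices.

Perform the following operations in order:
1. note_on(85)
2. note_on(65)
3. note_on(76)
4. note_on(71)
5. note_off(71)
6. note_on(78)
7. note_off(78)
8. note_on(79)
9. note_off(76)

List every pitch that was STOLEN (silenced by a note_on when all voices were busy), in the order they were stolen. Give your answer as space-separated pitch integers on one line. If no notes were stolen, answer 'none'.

Answer: 85 65

Derivation:
Op 1: note_on(85): voice 0 is free -> assigned | voices=[85 -]
Op 2: note_on(65): voice 1 is free -> assigned | voices=[85 65]
Op 3: note_on(76): all voices busy, STEAL voice 0 (pitch 85, oldest) -> assign | voices=[76 65]
Op 4: note_on(71): all voices busy, STEAL voice 1 (pitch 65, oldest) -> assign | voices=[76 71]
Op 5: note_off(71): free voice 1 | voices=[76 -]
Op 6: note_on(78): voice 1 is free -> assigned | voices=[76 78]
Op 7: note_off(78): free voice 1 | voices=[76 -]
Op 8: note_on(79): voice 1 is free -> assigned | voices=[76 79]
Op 9: note_off(76): free voice 0 | voices=[- 79]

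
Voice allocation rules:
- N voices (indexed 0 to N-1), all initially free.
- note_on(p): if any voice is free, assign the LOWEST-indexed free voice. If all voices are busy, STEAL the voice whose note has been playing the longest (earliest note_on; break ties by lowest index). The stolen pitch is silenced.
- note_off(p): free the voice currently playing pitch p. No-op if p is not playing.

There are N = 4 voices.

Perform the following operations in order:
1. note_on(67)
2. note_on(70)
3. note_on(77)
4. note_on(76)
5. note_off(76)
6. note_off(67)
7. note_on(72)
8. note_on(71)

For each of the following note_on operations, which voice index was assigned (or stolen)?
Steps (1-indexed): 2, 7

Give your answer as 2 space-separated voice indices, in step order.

Answer: 1 0

Derivation:
Op 1: note_on(67): voice 0 is free -> assigned | voices=[67 - - -]
Op 2: note_on(70): voice 1 is free -> assigned | voices=[67 70 - -]
Op 3: note_on(77): voice 2 is free -> assigned | voices=[67 70 77 -]
Op 4: note_on(76): voice 3 is free -> assigned | voices=[67 70 77 76]
Op 5: note_off(76): free voice 3 | voices=[67 70 77 -]
Op 6: note_off(67): free voice 0 | voices=[- 70 77 -]
Op 7: note_on(72): voice 0 is free -> assigned | voices=[72 70 77 -]
Op 8: note_on(71): voice 3 is free -> assigned | voices=[72 70 77 71]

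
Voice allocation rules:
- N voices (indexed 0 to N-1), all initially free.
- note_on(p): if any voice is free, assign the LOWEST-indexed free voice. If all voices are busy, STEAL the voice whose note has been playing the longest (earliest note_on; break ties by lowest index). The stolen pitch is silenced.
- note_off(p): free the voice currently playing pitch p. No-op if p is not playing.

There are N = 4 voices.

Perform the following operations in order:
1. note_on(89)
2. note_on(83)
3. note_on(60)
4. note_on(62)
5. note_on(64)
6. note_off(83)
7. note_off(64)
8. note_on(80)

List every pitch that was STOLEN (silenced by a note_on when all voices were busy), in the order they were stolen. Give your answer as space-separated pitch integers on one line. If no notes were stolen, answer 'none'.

Op 1: note_on(89): voice 0 is free -> assigned | voices=[89 - - -]
Op 2: note_on(83): voice 1 is free -> assigned | voices=[89 83 - -]
Op 3: note_on(60): voice 2 is free -> assigned | voices=[89 83 60 -]
Op 4: note_on(62): voice 3 is free -> assigned | voices=[89 83 60 62]
Op 5: note_on(64): all voices busy, STEAL voice 0 (pitch 89, oldest) -> assign | voices=[64 83 60 62]
Op 6: note_off(83): free voice 1 | voices=[64 - 60 62]
Op 7: note_off(64): free voice 0 | voices=[- - 60 62]
Op 8: note_on(80): voice 0 is free -> assigned | voices=[80 - 60 62]

Answer: 89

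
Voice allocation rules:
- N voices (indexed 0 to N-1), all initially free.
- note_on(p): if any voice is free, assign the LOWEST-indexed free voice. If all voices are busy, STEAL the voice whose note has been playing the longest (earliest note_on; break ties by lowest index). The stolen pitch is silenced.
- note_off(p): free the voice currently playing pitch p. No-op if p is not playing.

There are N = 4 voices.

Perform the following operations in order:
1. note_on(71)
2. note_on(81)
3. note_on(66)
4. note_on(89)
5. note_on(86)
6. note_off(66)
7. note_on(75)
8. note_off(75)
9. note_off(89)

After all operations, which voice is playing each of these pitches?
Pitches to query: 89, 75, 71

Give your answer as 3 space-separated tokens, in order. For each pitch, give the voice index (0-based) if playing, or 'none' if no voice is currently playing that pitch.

Answer: none none none

Derivation:
Op 1: note_on(71): voice 0 is free -> assigned | voices=[71 - - -]
Op 2: note_on(81): voice 1 is free -> assigned | voices=[71 81 - -]
Op 3: note_on(66): voice 2 is free -> assigned | voices=[71 81 66 -]
Op 4: note_on(89): voice 3 is free -> assigned | voices=[71 81 66 89]
Op 5: note_on(86): all voices busy, STEAL voice 0 (pitch 71, oldest) -> assign | voices=[86 81 66 89]
Op 6: note_off(66): free voice 2 | voices=[86 81 - 89]
Op 7: note_on(75): voice 2 is free -> assigned | voices=[86 81 75 89]
Op 8: note_off(75): free voice 2 | voices=[86 81 - 89]
Op 9: note_off(89): free voice 3 | voices=[86 81 - -]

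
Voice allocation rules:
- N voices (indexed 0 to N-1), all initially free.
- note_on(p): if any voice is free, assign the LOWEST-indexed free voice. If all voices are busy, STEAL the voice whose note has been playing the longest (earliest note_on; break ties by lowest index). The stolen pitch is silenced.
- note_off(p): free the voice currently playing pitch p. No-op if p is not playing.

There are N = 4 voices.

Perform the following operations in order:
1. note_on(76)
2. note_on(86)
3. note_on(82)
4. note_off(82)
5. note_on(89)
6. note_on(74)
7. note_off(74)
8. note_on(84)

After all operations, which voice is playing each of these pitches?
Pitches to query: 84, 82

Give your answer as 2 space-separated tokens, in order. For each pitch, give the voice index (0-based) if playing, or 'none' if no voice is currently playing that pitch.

Answer: 3 none

Derivation:
Op 1: note_on(76): voice 0 is free -> assigned | voices=[76 - - -]
Op 2: note_on(86): voice 1 is free -> assigned | voices=[76 86 - -]
Op 3: note_on(82): voice 2 is free -> assigned | voices=[76 86 82 -]
Op 4: note_off(82): free voice 2 | voices=[76 86 - -]
Op 5: note_on(89): voice 2 is free -> assigned | voices=[76 86 89 -]
Op 6: note_on(74): voice 3 is free -> assigned | voices=[76 86 89 74]
Op 7: note_off(74): free voice 3 | voices=[76 86 89 -]
Op 8: note_on(84): voice 3 is free -> assigned | voices=[76 86 89 84]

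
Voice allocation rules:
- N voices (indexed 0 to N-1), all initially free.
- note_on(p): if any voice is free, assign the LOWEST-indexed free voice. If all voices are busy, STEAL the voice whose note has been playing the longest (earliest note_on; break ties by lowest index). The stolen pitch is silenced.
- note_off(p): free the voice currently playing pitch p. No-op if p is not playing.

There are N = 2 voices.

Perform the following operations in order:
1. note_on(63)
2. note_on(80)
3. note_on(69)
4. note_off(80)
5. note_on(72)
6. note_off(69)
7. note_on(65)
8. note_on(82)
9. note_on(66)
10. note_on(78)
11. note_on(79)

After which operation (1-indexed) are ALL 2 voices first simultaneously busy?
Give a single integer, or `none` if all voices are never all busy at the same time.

Answer: 2

Derivation:
Op 1: note_on(63): voice 0 is free -> assigned | voices=[63 -]
Op 2: note_on(80): voice 1 is free -> assigned | voices=[63 80]
Op 3: note_on(69): all voices busy, STEAL voice 0 (pitch 63, oldest) -> assign | voices=[69 80]
Op 4: note_off(80): free voice 1 | voices=[69 -]
Op 5: note_on(72): voice 1 is free -> assigned | voices=[69 72]
Op 6: note_off(69): free voice 0 | voices=[- 72]
Op 7: note_on(65): voice 0 is free -> assigned | voices=[65 72]
Op 8: note_on(82): all voices busy, STEAL voice 1 (pitch 72, oldest) -> assign | voices=[65 82]
Op 9: note_on(66): all voices busy, STEAL voice 0 (pitch 65, oldest) -> assign | voices=[66 82]
Op 10: note_on(78): all voices busy, STEAL voice 1 (pitch 82, oldest) -> assign | voices=[66 78]
Op 11: note_on(79): all voices busy, STEAL voice 0 (pitch 66, oldest) -> assign | voices=[79 78]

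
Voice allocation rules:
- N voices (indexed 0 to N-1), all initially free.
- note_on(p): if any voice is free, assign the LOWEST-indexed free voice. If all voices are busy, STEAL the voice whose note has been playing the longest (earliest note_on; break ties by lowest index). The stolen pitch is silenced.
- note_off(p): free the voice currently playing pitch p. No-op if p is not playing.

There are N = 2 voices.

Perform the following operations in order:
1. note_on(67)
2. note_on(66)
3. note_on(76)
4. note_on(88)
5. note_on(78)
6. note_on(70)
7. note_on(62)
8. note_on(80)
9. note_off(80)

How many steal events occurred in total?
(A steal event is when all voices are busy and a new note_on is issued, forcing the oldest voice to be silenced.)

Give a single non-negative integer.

Answer: 6

Derivation:
Op 1: note_on(67): voice 0 is free -> assigned | voices=[67 -]
Op 2: note_on(66): voice 1 is free -> assigned | voices=[67 66]
Op 3: note_on(76): all voices busy, STEAL voice 0 (pitch 67, oldest) -> assign | voices=[76 66]
Op 4: note_on(88): all voices busy, STEAL voice 1 (pitch 66, oldest) -> assign | voices=[76 88]
Op 5: note_on(78): all voices busy, STEAL voice 0 (pitch 76, oldest) -> assign | voices=[78 88]
Op 6: note_on(70): all voices busy, STEAL voice 1 (pitch 88, oldest) -> assign | voices=[78 70]
Op 7: note_on(62): all voices busy, STEAL voice 0 (pitch 78, oldest) -> assign | voices=[62 70]
Op 8: note_on(80): all voices busy, STEAL voice 1 (pitch 70, oldest) -> assign | voices=[62 80]
Op 9: note_off(80): free voice 1 | voices=[62 -]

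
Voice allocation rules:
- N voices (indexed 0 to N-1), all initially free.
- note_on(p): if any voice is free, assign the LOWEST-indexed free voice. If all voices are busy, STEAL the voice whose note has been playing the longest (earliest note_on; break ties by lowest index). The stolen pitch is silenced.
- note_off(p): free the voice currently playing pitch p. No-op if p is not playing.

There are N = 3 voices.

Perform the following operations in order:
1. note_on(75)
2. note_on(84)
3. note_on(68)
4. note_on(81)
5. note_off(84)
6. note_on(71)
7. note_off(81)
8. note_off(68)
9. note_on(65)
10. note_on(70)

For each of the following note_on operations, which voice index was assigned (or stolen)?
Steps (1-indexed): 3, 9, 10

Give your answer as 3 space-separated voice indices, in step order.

Answer: 2 0 2

Derivation:
Op 1: note_on(75): voice 0 is free -> assigned | voices=[75 - -]
Op 2: note_on(84): voice 1 is free -> assigned | voices=[75 84 -]
Op 3: note_on(68): voice 2 is free -> assigned | voices=[75 84 68]
Op 4: note_on(81): all voices busy, STEAL voice 0 (pitch 75, oldest) -> assign | voices=[81 84 68]
Op 5: note_off(84): free voice 1 | voices=[81 - 68]
Op 6: note_on(71): voice 1 is free -> assigned | voices=[81 71 68]
Op 7: note_off(81): free voice 0 | voices=[- 71 68]
Op 8: note_off(68): free voice 2 | voices=[- 71 -]
Op 9: note_on(65): voice 0 is free -> assigned | voices=[65 71 -]
Op 10: note_on(70): voice 2 is free -> assigned | voices=[65 71 70]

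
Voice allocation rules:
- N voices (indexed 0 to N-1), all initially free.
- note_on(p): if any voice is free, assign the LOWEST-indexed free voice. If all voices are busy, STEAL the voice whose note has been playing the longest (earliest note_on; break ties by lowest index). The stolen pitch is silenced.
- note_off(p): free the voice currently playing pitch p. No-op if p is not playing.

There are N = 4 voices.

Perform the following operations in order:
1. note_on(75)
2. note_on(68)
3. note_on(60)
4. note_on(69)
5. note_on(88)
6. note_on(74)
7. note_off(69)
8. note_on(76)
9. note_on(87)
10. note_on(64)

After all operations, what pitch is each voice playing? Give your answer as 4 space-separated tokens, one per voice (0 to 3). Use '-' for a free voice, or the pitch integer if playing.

Op 1: note_on(75): voice 0 is free -> assigned | voices=[75 - - -]
Op 2: note_on(68): voice 1 is free -> assigned | voices=[75 68 - -]
Op 3: note_on(60): voice 2 is free -> assigned | voices=[75 68 60 -]
Op 4: note_on(69): voice 3 is free -> assigned | voices=[75 68 60 69]
Op 5: note_on(88): all voices busy, STEAL voice 0 (pitch 75, oldest) -> assign | voices=[88 68 60 69]
Op 6: note_on(74): all voices busy, STEAL voice 1 (pitch 68, oldest) -> assign | voices=[88 74 60 69]
Op 7: note_off(69): free voice 3 | voices=[88 74 60 -]
Op 8: note_on(76): voice 3 is free -> assigned | voices=[88 74 60 76]
Op 9: note_on(87): all voices busy, STEAL voice 2 (pitch 60, oldest) -> assign | voices=[88 74 87 76]
Op 10: note_on(64): all voices busy, STEAL voice 0 (pitch 88, oldest) -> assign | voices=[64 74 87 76]

Answer: 64 74 87 76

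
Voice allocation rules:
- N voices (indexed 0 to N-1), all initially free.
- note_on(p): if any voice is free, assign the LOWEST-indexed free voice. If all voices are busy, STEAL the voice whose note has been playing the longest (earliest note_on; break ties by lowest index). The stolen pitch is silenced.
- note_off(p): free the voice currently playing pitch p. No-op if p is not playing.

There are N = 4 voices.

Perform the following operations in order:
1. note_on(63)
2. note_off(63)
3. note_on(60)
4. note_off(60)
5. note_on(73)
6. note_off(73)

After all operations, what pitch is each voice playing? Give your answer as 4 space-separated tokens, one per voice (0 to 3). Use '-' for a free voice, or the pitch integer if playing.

Op 1: note_on(63): voice 0 is free -> assigned | voices=[63 - - -]
Op 2: note_off(63): free voice 0 | voices=[- - - -]
Op 3: note_on(60): voice 0 is free -> assigned | voices=[60 - - -]
Op 4: note_off(60): free voice 0 | voices=[- - - -]
Op 5: note_on(73): voice 0 is free -> assigned | voices=[73 - - -]
Op 6: note_off(73): free voice 0 | voices=[- - - -]

Answer: - - - -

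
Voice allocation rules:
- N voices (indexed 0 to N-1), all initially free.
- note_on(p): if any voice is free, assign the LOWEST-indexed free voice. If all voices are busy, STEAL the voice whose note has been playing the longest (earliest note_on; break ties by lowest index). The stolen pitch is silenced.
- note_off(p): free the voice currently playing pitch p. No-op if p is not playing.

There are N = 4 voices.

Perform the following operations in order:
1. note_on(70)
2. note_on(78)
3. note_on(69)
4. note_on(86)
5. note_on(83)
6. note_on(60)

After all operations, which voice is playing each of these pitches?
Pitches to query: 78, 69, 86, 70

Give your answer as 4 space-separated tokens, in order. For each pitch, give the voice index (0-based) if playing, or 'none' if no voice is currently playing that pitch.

Op 1: note_on(70): voice 0 is free -> assigned | voices=[70 - - -]
Op 2: note_on(78): voice 1 is free -> assigned | voices=[70 78 - -]
Op 3: note_on(69): voice 2 is free -> assigned | voices=[70 78 69 -]
Op 4: note_on(86): voice 3 is free -> assigned | voices=[70 78 69 86]
Op 5: note_on(83): all voices busy, STEAL voice 0 (pitch 70, oldest) -> assign | voices=[83 78 69 86]
Op 6: note_on(60): all voices busy, STEAL voice 1 (pitch 78, oldest) -> assign | voices=[83 60 69 86]

Answer: none 2 3 none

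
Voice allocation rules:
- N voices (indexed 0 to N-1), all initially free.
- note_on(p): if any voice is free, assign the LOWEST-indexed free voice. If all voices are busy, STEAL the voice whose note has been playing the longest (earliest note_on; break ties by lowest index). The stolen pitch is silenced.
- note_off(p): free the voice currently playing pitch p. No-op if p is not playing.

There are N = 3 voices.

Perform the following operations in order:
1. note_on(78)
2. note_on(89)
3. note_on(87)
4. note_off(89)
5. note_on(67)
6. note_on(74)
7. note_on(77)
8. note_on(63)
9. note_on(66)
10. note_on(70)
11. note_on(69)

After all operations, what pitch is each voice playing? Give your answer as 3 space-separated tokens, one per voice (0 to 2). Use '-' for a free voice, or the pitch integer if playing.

Op 1: note_on(78): voice 0 is free -> assigned | voices=[78 - -]
Op 2: note_on(89): voice 1 is free -> assigned | voices=[78 89 -]
Op 3: note_on(87): voice 2 is free -> assigned | voices=[78 89 87]
Op 4: note_off(89): free voice 1 | voices=[78 - 87]
Op 5: note_on(67): voice 1 is free -> assigned | voices=[78 67 87]
Op 6: note_on(74): all voices busy, STEAL voice 0 (pitch 78, oldest) -> assign | voices=[74 67 87]
Op 7: note_on(77): all voices busy, STEAL voice 2 (pitch 87, oldest) -> assign | voices=[74 67 77]
Op 8: note_on(63): all voices busy, STEAL voice 1 (pitch 67, oldest) -> assign | voices=[74 63 77]
Op 9: note_on(66): all voices busy, STEAL voice 0 (pitch 74, oldest) -> assign | voices=[66 63 77]
Op 10: note_on(70): all voices busy, STEAL voice 2 (pitch 77, oldest) -> assign | voices=[66 63 70]
Op 11: note_on(69): all voices busy, STEAL voice 1 (pitch 63, oldest) -> assign | voices=[66 69 70]

Answer: 66 69 70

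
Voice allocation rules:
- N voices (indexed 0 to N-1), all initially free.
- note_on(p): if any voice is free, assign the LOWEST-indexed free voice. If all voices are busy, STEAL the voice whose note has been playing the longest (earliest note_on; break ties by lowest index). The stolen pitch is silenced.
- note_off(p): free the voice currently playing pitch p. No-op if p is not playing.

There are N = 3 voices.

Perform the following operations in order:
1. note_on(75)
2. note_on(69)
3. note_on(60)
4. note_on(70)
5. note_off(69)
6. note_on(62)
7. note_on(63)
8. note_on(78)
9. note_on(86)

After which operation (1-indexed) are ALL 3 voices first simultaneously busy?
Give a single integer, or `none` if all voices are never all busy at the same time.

Answer: 3

Derivation:
Op 1: note_on(75): voice 0 is free -> assigned | voices=[75 - -]
Op 2: note_on(69): voice 1 is free -> assigned | voices=[75 69 -]
Op 3: note_on(60): voice 2 is free -> assigned | voices=[75 69 60]
Op 4: note_on(70): all voices busy, STEAL voice 0 (pitch 75, oldest) -> assign | voices=[70 69 60]
Op 5: note_off(69): free voice 1 | voices=[70 - 60]
Op 6: note_on(62): voice 1 is free -> assigned | voices=[70 62 60]
Op 7: note_on(63): all voices busy, STEAL voice 2 (pitch 60, oldest) -> assign | voices=[70 62 63]
Op 8: note_on(78): all voices busy, STEAL voice 0 (pitch 70, oldest) -> assign | voices=[78 62 63]
Op 9: note_on(86): all voices busy, STEAL voice 1 (pitch 62, oldest) -> assign | voices=[78 86 63]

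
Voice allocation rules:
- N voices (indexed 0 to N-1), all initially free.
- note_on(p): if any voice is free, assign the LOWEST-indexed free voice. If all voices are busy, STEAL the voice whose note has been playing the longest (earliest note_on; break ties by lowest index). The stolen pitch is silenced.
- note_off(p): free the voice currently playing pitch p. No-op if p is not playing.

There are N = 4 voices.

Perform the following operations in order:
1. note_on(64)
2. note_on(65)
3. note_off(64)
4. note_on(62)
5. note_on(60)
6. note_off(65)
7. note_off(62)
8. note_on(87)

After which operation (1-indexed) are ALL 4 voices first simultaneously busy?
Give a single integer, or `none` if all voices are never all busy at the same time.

Answer: none

Derivation:
Op 1: note_on(64): voice 0 is free -> assigned | voices=[64 - - -]
Op 2: note_on(65): voice 1 is free -> assigned | voices=[64 65 - -]
Op 3: note_off(64): free voice 0 | voices=[- 65 - -]
Op 4: note_on(62): voice 0 is free -> assigned | voices=[62 65 - -]
Op 5: note_on(60): voice 2 is free -> assigned | voices=[62 65 60 -]
Op 6: note_off(65): free voice 1 | voices=[62 - 60 -]
Op 7: note_off(62): free voice 0 | voices=[- - 60 -]
Op 8: note_on(87): voice 0 is free -> assigned | voices=[87 - 60 -]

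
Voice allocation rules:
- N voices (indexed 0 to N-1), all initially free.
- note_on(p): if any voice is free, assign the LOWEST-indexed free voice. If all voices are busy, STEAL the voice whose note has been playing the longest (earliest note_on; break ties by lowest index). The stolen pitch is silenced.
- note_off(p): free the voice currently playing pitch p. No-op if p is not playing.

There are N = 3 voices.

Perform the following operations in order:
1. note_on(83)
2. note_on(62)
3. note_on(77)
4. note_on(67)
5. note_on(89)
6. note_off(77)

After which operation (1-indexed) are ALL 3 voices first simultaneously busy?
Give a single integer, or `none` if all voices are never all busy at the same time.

Op 1: note_on(83): voice 0 is free -> assigned | voices=[83 - -]
Op 2: note_on(62): voice 1 is free -> assigned | voices=[83 62 -]
Op 3: note_on(77): voice 2 is free -> assigned | voices=[83 62 77]
Op 4: note_on(67): all voices busy, STEAL voice 0 (pitch 83, oldest) -> assign | voices=[67 62 77]
Op 5: note_on(89): all voices busy, STEAL voice 1 (pitch 62, oldest) -> assign | voices=[67 89 77]
Op 6: note_off(77): free voice 2 | voices=[67 89 -]

Answer: 3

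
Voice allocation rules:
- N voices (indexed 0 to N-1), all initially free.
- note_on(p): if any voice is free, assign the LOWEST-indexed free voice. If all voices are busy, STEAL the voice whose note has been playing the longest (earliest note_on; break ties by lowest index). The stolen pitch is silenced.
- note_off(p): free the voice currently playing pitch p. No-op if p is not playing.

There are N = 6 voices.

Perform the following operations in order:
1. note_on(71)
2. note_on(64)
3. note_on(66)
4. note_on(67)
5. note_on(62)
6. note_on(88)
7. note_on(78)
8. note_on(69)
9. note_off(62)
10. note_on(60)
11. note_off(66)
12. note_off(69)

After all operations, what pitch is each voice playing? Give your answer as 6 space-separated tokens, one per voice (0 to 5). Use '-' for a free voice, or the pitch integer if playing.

Answer: 78 - - 67 60 88

Derivation:
Op 1: note_on(71): voice 0 is free -> assigned | voices=[71 - - - - -]
Op 2: note_on(64): voice 1 is free -> assigned | voices=[71 64 - - - -]
Op 3: note_on(66): voice 2 is free -> assigned | voices=[71 64 66 - - -]
Op 4: note_on(67): voice 3 is free -> assigned | voices=[71 64 66 67 - -]
Op 5: note_on(62): voice 4 is free -> assigned | voices=[71 64 66 67 62 -]
Op 6: note_on(88): voice 5 is free -> assigned | voices=[71 64 66 67 62 88]
Op 7: note_on(78): all voices busy, STEAL voice 0 (pitch 71, oldest) -> assign | voices=[78 64 66 67 62 88]
Op 8: note_on(69): all voices busy, STEAL voice 1 (pitch 64, oldest) -> assign | voices=[78 69 66 67 62 88]
Op 9: note_off(62): free voice 4 | voices=[78 69 66 67 - 88]
Op 10: note_on(60): voice 4 is free -> assigned | voices=[78 69 66 67 60 88]
Op 11: note_off(66): free voice 2 | voices=[78 69 - 67 60 88]
Op 12: note_off(69): free voice 1 | voices=[78 - - 67 60 88]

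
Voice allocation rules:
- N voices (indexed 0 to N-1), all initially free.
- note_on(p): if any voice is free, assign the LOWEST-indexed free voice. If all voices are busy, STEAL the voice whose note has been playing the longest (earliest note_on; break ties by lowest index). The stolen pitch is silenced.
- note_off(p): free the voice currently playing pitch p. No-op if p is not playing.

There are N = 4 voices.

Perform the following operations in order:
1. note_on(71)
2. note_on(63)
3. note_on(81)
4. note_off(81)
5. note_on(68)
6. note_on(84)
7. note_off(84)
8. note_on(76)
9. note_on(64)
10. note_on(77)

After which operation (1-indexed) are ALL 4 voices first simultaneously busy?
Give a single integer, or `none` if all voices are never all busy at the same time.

Answer: 6

Derivation:
Op 1: note_on(71): voice 0 is free -> assigned | voices=[71 - - -]
Op 2: note_on(63): voice 1 is free -> assigned | voices=[71 63 - -]
Op 3: note_on(81): voice 2 is free -> assigned | voices=[71 63 81 -]
Op 4: note_off(81): free voice 2 | voices=[71 63 - -]
Op 5: note_on(68): voice 2 is free -> assigned | voices=[71 63 68 -]
Op 6: note_on(84): voice 3 is free -> assigned | voices=[71 63 68 84]
Op 7: note_off(84): free voice 3 | voices=[71 63 68 -]
Op 8: note_on(76): voice 3 is free -> assigned | voices=[71 63 68 76]
Op 9: note_on(64): all voices busy, STEAL voice 0 (pitch 71, oldest) -> assign | voices=[64 63 68 76]
Op 10: note_on(77): all voices busy, STEAL voice 1 (pitch 63, oldest) -> assign | voices=[64 77 68 76]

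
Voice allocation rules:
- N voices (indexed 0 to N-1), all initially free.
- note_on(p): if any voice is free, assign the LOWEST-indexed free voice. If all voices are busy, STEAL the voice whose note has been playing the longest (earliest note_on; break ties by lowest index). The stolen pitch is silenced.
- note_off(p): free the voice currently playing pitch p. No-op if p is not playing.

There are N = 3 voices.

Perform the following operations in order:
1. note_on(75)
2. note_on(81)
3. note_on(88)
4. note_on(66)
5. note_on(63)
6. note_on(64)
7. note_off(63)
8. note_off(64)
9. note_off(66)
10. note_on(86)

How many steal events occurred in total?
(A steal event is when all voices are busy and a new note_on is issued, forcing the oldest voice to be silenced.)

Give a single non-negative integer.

Op 1: note_on(75): voice 0 is free -> assigned | voices=[75 - -]
Op 2: note_on(81): voice 1 is free -> assigned | voices=[75 81 -]
Op 3: note_on(88): voice 2 is free -> assigned | voices=[75 81 88]
Op 4: note_on(66): all voices busy, STEAL voice 0 (pitch 75, oldest) -> assign | voices=[66 81 88]
Op 5: note_on(63): all voices busy, STEAL voice 1 (pitch 81, oldest) -> assign | voices=[66 63 88]
Op 6: note_on(64): all voices busy, STEAL voice 2 (pitch 88, oldest) -> assign | voices=[66 63 64]
Op 7: note_off(63): free voice 1 | voices=[66 - 64]
Op 8: note_off(64): free voice 2 | voices=[66 - -]
Op 9: note_off(66): free voice 0 | voices=[- - -]
Op 10: note_on(86): voice 0 is free -> assigned | voices=[86 - -]

Answer: 3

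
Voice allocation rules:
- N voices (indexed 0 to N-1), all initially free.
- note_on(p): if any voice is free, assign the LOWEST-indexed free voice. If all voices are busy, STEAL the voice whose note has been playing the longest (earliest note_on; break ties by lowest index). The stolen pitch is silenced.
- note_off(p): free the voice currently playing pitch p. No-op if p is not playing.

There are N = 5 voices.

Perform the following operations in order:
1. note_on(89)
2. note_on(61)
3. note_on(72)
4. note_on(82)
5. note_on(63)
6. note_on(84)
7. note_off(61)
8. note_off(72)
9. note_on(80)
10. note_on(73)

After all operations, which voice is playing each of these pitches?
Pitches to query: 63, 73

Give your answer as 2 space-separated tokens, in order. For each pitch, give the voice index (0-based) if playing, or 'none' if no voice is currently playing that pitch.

Answer: 4 2

Derivation:
Op 1: note_on(89): voice 0 is free -> assigned | voices=[89 - - - -]
Op 2: note_on(61): voice 1 is free -> assigned | voices=[89 61 - - -]
Op 3: note_on(72): voice 2 is free -> assigned | voices=[89 61 72 - -]
Op 4: note_on(82): voice 3 is free -> assigned | voices=[89 61 72 82 -]
Op 5: note_on(63): voice 4 is free -> assigned | voices=[89 61 72 82 63]
Op 6: note_on(84): all voices busy, STEAL voice 0 (pitch 89, oldest) -> assign | voices=[84 61 72 82 63]
Op 7: note_off(61): free voice 1 | voices=[84 - 72 82 63]
Op 8: note_off(72): free voice 2 | voices=[84 - - 82 63]
Op 9: note_on(80): voice 1 is free -> assigned | voices=[84 80 - 82 63]
Op 10: note_on(73): voice 2 is free -> assigned | voices=[84 80 73 82 63]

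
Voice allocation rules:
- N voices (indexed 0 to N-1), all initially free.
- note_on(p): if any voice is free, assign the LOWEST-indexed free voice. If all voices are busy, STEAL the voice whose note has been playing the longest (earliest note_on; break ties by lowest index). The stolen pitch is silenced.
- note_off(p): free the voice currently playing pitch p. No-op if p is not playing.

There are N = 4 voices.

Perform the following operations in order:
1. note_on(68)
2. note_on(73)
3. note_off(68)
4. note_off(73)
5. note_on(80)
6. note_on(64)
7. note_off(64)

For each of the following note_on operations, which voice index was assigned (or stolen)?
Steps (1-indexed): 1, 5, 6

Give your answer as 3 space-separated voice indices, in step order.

Op 1: note_on(68): voice 0 is free -> assigned | voices=[68 - - -]
Op 2: note_on(73): voice 1 is free -> assigned | voices=[68 73 - -]
Op 3: note_off(68): free voice 0 | voices=[- 73 - -]
Op 4: note_off(73): free voice 1 | voices=[- - - -]
Op 5: note_on(80): voice 0 is free -> assigned | voices=[80 - - -]
Op 6: note_on(64): voice 1 is free -> assigned | voices=[80 64 - -]
Op 7: note_off(64): free voice 1 | voices=[80 - - -]

Answer: 0 0 1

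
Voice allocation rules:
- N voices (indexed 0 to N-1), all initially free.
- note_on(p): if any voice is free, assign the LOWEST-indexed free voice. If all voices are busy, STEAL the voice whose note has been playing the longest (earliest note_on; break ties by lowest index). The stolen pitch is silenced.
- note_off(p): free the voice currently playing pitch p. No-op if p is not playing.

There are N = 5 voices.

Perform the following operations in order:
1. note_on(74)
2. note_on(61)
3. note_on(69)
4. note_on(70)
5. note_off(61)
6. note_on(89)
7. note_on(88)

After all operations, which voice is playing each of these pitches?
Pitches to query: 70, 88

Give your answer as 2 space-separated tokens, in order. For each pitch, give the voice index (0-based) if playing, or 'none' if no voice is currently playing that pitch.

Answer: 3 4

Derivation:
Op 1: note_on(74): voice 0 is free -> assigned | voices=[74 - - - -]
Op 2: note_on(61): voice 1 is free -> assigned | voices=[74 61 - - -]
Op 3: note_on(69): voice 2 is free -> assigned | voices=[74 61 69 - -]
Op 4: note_on(70): voice 3 is free -> assigned | voices=[74 61 69 70 -]
Op 5: note_off(61): free voice 1 | voices=[74 - 69 70 -]
Op 6: note_on(89): voice 1 is free -> assigned | voices=[74 89 69 70 -]
Op 7: note_on(88): voice 4 is free -> assigned | voices=[74 89 69 70 88]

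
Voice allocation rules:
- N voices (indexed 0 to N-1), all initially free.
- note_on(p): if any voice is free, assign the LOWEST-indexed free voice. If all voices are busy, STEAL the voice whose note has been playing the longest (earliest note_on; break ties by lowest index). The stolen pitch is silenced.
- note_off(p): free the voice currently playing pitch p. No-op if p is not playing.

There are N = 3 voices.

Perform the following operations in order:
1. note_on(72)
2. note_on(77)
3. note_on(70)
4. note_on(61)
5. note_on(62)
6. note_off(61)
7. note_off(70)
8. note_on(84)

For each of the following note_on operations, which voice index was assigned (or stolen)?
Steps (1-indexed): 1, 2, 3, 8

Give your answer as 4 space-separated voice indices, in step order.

Answer: 0 1 2 0

Derivation:
Op 1: note_on(72): voice 0 is free -> assigned | voices=[72 - -]
Op 2: note_on(77): voice 1 is free -> assigned | voices=[72 77 -]
Op 3: note_on(70): voice 2 is free -> assigned | voices=[72 77 70]
Op 4: note_on(61): all voices busy, STEAL voice 0 (pitch 72, oldest) -> assign | voices=[61 77 70]
Op 5: note_on(62): all voices busy, STEAL voice 1 (pitch 77, oldest) -> assign | voices=[61 62 70]
Op 6: note_off(61): free voice 0 | voices=[- 62 70]
Op 7: note_off(70): free voice 2 | voices=[- 62 -]
Op 8: note_on(84): voice 0 is free -> assigned | voices=[84 62 -]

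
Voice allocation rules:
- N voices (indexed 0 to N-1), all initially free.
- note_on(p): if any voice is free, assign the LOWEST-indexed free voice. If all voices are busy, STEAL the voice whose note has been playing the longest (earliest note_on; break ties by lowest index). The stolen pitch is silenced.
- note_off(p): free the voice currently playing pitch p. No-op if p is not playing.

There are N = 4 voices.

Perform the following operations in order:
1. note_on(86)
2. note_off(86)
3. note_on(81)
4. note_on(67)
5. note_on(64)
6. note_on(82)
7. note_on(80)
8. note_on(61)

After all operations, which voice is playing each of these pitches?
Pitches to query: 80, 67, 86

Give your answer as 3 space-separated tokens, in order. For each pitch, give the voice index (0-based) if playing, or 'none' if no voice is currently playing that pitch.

Op 1: note_on(86): voice 0 is free -> assigned | voices=[86 - - -]
Op 2: note_off(86): free voice 0 | voices=[- - - -]
Op 3: note_on(81): voice 0 is free -> assigned | voices=[81 - - -]
Op 4: note_on(67): voice 1 is free -> assigned | voices=[81 67 - -]
Op 5: note_on(64): voice 2 is free -> assigned | voices=[81 67 64 -]
Op 6: note_on(82): voice 3 is free -> assigned | voices=[81 67 64 82]
Op 7: note_on(80): all voices busy, STEAL voice 0 (pitch 81, oldest) -> assign | voices=[80 67 64 82]
Op 8: note_on(61): all voices busy, STEAL voice 1 (pitch 67, oldest) -> assign | voices=[80 61 64 82]

Answer: 0 none none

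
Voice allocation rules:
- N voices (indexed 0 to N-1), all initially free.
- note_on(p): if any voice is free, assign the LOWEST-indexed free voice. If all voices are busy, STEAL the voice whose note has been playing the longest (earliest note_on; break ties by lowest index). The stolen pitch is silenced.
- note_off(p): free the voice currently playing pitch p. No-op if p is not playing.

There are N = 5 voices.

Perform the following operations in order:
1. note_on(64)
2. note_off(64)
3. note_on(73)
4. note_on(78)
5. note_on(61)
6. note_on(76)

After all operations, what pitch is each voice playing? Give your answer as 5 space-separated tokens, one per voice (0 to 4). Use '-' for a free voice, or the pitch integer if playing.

Answer: 73 78 61 76 -

Derivation:
Op 1: note_on(64): voice 0 is free -> assigned | voices=[64 - - - -]
Op 2: note_off(64): free voice 0 | voices=[- - - - -]
Op 3: note_on(73): voice 0 is free -> assigned | voices=[73 - - - -]
Op 4: note_on(78): voice 1 is free -> assigned | voices=[73 78 - - -]
Op 5: note_on(61): voice 2 is free -> assigned | voices=[73 78 61 - -]
Op 6: note_on(76): voice 3 is free -> assigned | voices=[73 78 61 76 -]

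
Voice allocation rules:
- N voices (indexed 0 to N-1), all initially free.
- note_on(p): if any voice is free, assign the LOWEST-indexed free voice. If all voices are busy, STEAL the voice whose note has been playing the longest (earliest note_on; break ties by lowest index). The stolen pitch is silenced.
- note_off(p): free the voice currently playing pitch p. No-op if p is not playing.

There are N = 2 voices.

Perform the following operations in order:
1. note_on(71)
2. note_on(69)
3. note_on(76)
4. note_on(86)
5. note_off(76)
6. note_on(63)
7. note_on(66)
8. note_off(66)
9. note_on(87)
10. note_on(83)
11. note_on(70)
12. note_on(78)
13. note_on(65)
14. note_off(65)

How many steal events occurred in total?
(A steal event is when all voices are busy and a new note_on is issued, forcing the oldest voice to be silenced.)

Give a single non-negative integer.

Answer: 7

Derivation:
Op 1: note_on(71): voice 0 is free -> assigned | voices=[71 -]
Op 2: note_on(69): voice 1 is free -> assigned | voices=[71 69]
Op 3: note_on(76): all voices busy, STEAL voice 0 (pitch 71, oldest) -> assign | voices=[76 69]
Op 4: note_on(86): all voices busy, STEAL voice 1 (pitch 69, oldest) -> assign | voices=[76 86]
Op 5: note_off(76): free voice 0 | voices=[- 86]
Op 6: note_on(63): voice 0 is free -> assigned | voices=[63 86]
Op 7: note_on(66): all voices busy, STEAL voice 1 (pitch 86, oldest) -> assign | voices=[63 66]
Op 8: note_off(66): free voice 1 | voices=[63 -]
Op 9: note_on(87): voice 1 is free -> assigned | voices=[63 87]
Op 10: note_on(83): all voices busy, STEAL voice 0 (pitch 63, oldest) -> assign | voices=[83 87]
Op 11: note_on(70): all voices busy, STEAL voice 1 (pitch 87, oldest) -> assign | voices=[83 70]
Op 12: note_on(78): all voices busy, STEAL voice 0 (pitch 83, oldest) -> assign | voices=[78 70]
Op 13: note_on(65): all voices busy, STEAL voice 1 (pitch 70, oldest) -> assign | voices=[78 65]
Op 14: note_off(65): free voice 1 | voices=[78 -]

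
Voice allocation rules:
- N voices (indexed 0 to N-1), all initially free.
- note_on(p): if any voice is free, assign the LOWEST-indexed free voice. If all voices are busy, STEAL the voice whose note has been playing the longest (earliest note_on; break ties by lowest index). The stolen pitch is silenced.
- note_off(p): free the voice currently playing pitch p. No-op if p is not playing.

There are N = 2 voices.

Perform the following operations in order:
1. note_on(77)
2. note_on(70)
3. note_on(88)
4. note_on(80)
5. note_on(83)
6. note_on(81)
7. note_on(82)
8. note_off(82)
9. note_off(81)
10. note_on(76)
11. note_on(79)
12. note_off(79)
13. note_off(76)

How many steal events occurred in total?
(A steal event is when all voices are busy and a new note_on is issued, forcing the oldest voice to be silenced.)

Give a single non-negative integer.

Op 1: note_on(77): voice 0 is free -> assigned | voices=[77 -]
Op 2: note_on(70): voice 1 is free -> assigned | voices=[77 70]
Op 3: note_on(88): all voices busy, STEAL voice 0 (pitch 77, oldest) -> assign | voices=[88 70]
Op 4: note_on(80): all voices busy, STEAL voice 1 (pitch 70, oldest) -> assign | voices=[88 80]
Op 5: note_on(83): all voices busy, STEAL voice 0 (pitch 88, oldest) -> assign | voices=[83 80]
Op 6: note_on(81): all voices busy, STEAL voice 1 (pitch 80, oldest) -> assign | voices=[83 81]
Op 7: note_on(82): all voices busy, STEAL voice 0 (pitch 83, oldest) -> assign | voices=[82 81]
Op 8: note_off(82): free voice 0 | voices=[- 81]
Op 9: note_off(81): free voice 1 | voices=[- -]
Op 10: note_on(76): voice 0 is free -> assigned | voices=[76 -]
Op 11: note_on(79): voice 1 is free -> assigned | voices=[76 79]
Op 12: note_off(79): free voice 1 | voices=[76 -]
Op 13: note_off(76): free voice 0 | voices=[- -]

Answer: 5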